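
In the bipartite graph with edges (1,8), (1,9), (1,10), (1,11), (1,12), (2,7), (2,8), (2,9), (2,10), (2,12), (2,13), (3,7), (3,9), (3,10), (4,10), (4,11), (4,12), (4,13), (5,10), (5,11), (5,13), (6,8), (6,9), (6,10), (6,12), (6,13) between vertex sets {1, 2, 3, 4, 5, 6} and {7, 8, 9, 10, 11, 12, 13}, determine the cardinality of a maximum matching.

Step 1: List the neighbors of each left vertex:
  1: 8, 9, 10, 11, 12
  2: 7, 8, 9, 10, 12, 13
  3: 7, 9, 10
  4: 10, 11, 12, 13
  5: 10, 11, 13
  6: 8, 9, 10, 12, 13

Step 2: Greedily match left vertices, then look for augmenting paths:
  Match 1 -- 8
  Match 2 -- 7
  Match 3 -- 9
  Match 4 -- 10
  Match 5 -- 11
  Match 6 -- 12
  No augmenting path remains.

Step 3: Verify this is maximum:
  Matching size 6 = min(|L|, |R|) = min(6, 7), which is an upper bound, so this matching is maximum.

Maximum matching: {(1,8), (2,7), (3,9), (4,10), (5,11), (6,12)}
Size: 6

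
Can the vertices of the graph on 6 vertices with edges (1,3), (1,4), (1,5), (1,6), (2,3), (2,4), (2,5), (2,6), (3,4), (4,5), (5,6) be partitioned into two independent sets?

Step 1: Attempt 2-coloring using BFS:
  Start at vertex 1, assign color 0
  Color vertex 3 with color 1 (neighbor of 1)
  Color vertex 4 with color 1 (neighbor of 1)
  Color vertex 5 with color 1 (neighbor of 1)
  Color vertex 6 with color 1 (neighbor of 1)
  Color vertex 2 with color 0 (neighbor of 3)

Step 2: Conflict found! Vertices 3 and 4 are adjacent but have the same color.
This means the graph contains an odd cycle.

The graph is NOT bipartite.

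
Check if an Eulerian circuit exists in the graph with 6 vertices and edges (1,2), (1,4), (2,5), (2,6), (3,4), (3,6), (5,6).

Step 1: Find the degree of each vertex:
  deg(1) = 2
  deg(2) = 3
  deg(3) = 2
  deg(4) = 2
  deg(5) = 2
  deg(6) = 3

Step 2: Count vertices with odd degree:
  Odd-degree vertices: 2, 6 (2 total)

Step 3: Apply Euler's theorem:
  - Eulerian circuit exists iff graph is connected and all vertices have even degree
  - Eulerian path exists iff graph is connected and has 0 or 2 odd-degree vertices

Graph is connected with exactly 2 odd-degree vertices (2, 6).
Eulerian path exists (starting and ending at the odd-degree vertices), but no Eulerian circuit.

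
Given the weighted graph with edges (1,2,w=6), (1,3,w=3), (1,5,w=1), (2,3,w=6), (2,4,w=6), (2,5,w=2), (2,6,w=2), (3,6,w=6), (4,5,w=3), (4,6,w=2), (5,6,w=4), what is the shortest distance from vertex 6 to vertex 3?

Step 1: Build adjacency list with weights:
  1: 2(w=6), 3(w=3), 5(w=1)
  2: 1(w=6), 3(w=6), 4(w=6), 5(w=2), 6(w=2)
  3: 1(w=3), 2(w=6), 6(w=6)
  4: 2(w=6), 5(w=3), 6(w=2)
  5: 1(w=1), 2(w=2), 4(w=3), 6(w=4)
  6: 2(w=2), 3(w=6), 4(w=2), 5(w=4)

Step 2: Apply Dijkstra's algorithm from vertex 6:
  Visit vertex 6 (distance=0)
    Update dist[2] = 2
    Update dist[3] = 6
    Update dist[4] = 2
    Update dist[5] = 4
  Visit vertex 2 (distance=2)
    Update dist[1] = 8
  Visit vertex 4 (distance=2)
  Visit vertex 5 (distance=4)
    Update dist[1] = 5
  Visit vertex 1 (distance=5)
  Visit vertex 3 (distance=6)

Step 3: Shortest path: 6 -> 3
Total weight: 6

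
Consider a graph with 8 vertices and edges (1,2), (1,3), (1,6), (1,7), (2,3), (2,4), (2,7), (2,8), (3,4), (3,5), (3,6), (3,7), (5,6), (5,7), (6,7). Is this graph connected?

Step 1: Build adjacency list from edges:
  1: 2, 3, 6, 7
  2: 1, 3, 4, 7, 8
  3: 1, 2, 4, 5, 6, 7
  4: 2, 3
  5: 3, 6, 7
  6: 1, 3, 5, 7
  7: 1, 2, 3, 5, 6
  8: 2

Step 2: Run BFS/DFS from vertex 1:
  Visited: {1, 2, 3, 6, 7, 4, 8, 5}
  Reached 8 of 8 vertices

Step 3: All 8 vertices reached from vertex 1, so the graph is connected.
Answer: Yes, the graph is connected.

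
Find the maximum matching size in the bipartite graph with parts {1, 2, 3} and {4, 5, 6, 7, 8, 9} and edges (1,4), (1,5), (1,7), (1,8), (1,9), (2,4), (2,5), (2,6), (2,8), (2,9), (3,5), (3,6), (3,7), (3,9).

Step 1: List the neighbors of each left vertex:
  1: 4, 5, 7, 8, 9
  2: 4, 5, 6, 8, 9
  3: 5, 6, 7, 9

Step 2: Greedily match left vertices, then look for augmenting paths:
  Match 1 -- 4
  Match 2 -- 5
  Match 3 -- 6
  No augmenting path remains.

Step 3: Verify this is maximum:
  Matching size 3 = min(|L|, |R|) = min(3, 6), which is an upper bound, so this matching is maximum.

Maximum matching: {(1,4), (2,5), (3,6)}
Size: 3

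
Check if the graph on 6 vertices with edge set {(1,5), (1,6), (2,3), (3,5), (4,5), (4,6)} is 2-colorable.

Step 1: Attempt 2-coloring using BFS:
  Start at vertex 1, assign color 0
  Color vertex 5 with color 1 (neighbor of 1)
  Color vertex 6 with color 1 (neighbor of 1)
  Color vertex 3 with color 0 (neighbor of 5)
  Color vertex 4 with color 0 (neighbor of 5)
  Color vertex 2 with color 1 (neighbor of 3)

Step 2: 2-coloring succeeded. No conflicts found.
  Set A (color 0): {1, 3, 4}
  Set B (color 1): {2, 5, 6}

The graph is bipartite with partition {1, 3, 4}, {2, 5, 6}.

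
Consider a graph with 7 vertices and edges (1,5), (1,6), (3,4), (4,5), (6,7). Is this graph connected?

Step 1: Build adjacency list from edges:
  1: 5, 6
  2: (none)
  3: 4
  4: 3, 5
  5: 1, 4
  6: 1, 7
  7: 6

Step 2: Run BFS/DFS from vertex 1:
  Visited: {1, 5, 6, 4, 7, 3}
  Reached 6 of 7 vertices

Step 3: Only 6 of 7 vertices reached. Graph is disconnected.
Connected components: {1, 3, 4, 5, 6, 7}, {2}
Answer: No, the graph is not connected (2 components).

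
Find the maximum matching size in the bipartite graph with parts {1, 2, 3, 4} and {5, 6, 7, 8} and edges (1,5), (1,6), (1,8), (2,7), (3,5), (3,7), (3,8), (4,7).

Step 1: List the neighbors of each left vertex:
  1: 5, 6, 8
  2: 7
  3: 5, 7, 8
  4: 7

Step 2: Greedily match left vertices, then look for augmenting paths:
  Match 1 -- 5
  Match 2 -- 7
  Match 3 -- 8
  No augmenting path remains.

Step 3: Verify this is maximum:
  Matching has size 3. The vertex set {1, 3, 7} covers every edge and has size 3; any matching has at most one edge per cover vertex, so 3 is maximum (König's theorem).

Maximum matching: {(1,5), (2,7), (3,8)}
Size: 3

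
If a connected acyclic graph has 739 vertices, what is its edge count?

A tree on n vertices always has exactly n - 1 edges.
For n = 739: edges = 739 - 1 = 738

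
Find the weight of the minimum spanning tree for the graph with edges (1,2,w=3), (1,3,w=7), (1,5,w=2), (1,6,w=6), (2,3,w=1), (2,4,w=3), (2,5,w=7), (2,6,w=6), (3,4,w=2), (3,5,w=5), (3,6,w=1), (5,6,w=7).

Apply Kruskal's algorithm (sort edges by weight, add if no cycle):

Sorted edges by weight:
  (2,3) w=1
  (3,6) w=1
  (1,5) w=2
  (3,4) w=2
  (1,2) w=3
  (2,4) w=3
  (3,5) w=5
  (1,6) w=6
  (2,6) w=6
  (1,3) w=7
  (2,5) w=7
  (5,6) w=7

Add edge (2,3) w=1 -- no cycle. Running total: 1
Add edge (3,6) w=1 -- no cycle. Running total: 2
Add edge (1,5) w=2 -- no cycle. Running total: 4
Add edge (3,4) w=2 -- no cycle. Running total: 6
Add edge (1,2) w=3 -- no cycle. Running total: 9

MST edges: (2,3,w=1), (3,6,w=1), (1,5,w=2), (3,4,w=2), (1,2,w=3)
Total MST weight: 1 + 1 + 2 + 2 + 3 = 9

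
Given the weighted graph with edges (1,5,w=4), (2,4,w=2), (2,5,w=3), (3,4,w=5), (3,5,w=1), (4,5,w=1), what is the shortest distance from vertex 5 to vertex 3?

Step 1: Build adjacency list with weights:
  1: 5(w=4)
  2: 4(w=2), 5(w=3)
  3: 4(w=5), 5(w=1)
  4: 2(w=2), 3(w=5), 5(w=1)
  5: 1(w=4), 2(w=3), 3(w=1), 4(w=1)

Step 2: Apply Dijkstra's algorithm from vertex 5:
  Visit vertex 5 (distance=0)
    Update dist[1] = 4
    Update dist[2] = 3
    Update dist[3] = 1
    Update dist[4] = 1
  Visit vertex 3 (distance=1)

Step 3: Shortest path: 5 -> 3
Total weight: 1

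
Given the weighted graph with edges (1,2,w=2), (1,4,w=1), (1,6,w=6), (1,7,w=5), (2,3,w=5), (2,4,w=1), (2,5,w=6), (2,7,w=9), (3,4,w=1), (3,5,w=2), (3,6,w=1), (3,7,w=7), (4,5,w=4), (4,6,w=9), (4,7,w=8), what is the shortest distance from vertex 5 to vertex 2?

Step 1: Build adjacency list with weights:
  1: 2(w=2), 4(w=1), 6(w=6), 7(w=5)
  2: 1(w=2), 3(w=5), 4(w=1), 5(w=6), 7(w=9)
  3: 2(w=5), 4(w=1), 5(w=2), 6(w=1), 7(w=7)
  4: 1(w=1), 2(w=1), 3(w=1), 5(w=4), 6(w=9), 7(w=8)
  5: 2(w=6), 3(w=2), 4(w=4)
  6: 1(w=6), 3(w=1), 4(w=9)
  7: 1(w=5), 2(w=9), 3(w=7), 4(w=8)

Step 2: Apply Dijkstra's algorithm from vertex 5:
  Visit vertex 5 (distance=0)
    Update dist[2] = 6
    Update dist[3] = 2
    Update dist[4] = 4
  Visit vertex 3 (distance=2)
    Update dist[4] = 3
    Update dist[6] = 3
    Update dist[7] = 9
  Visit vertex 4 (distance=3)
    Update dist[1] = 4
    Update dist[2] = 4
  Visit vertex 6 (distance=3)
  Visit vertex 1 (distance=4)
  Visit vertex 2 (distance=4)

Step 3: Shortest path: 5 -> 3 -> 4 -> 2
Total weight: 2 + 1 + 1 = 4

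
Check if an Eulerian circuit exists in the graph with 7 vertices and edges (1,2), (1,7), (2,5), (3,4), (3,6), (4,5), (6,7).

Step 1: Find the degree of each vertex:
  deg(1) = 2
  deg(2) = 2
  deg(3) = 2
  deg(4) = 2
  deg(5) = 2
  deg(6) = 2
  deg(7) = 2

Step 2: Count vertices with odd degree:
  All vertices have even degree (0 odd-degree vertices)

Step 3: Apply Euler's theorem:
  - Eulerian circuit exists iff graph is connected and all vertices have even degree
  - Eulerian path exists iff graph is connected and has 0 or 2 odd-degree vertices

Graph is connected with 0 odd-degree vertices.
Both Eulerian circuit and Eulerian path exist.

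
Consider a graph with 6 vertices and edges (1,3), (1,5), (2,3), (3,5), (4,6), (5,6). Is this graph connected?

Step 1: Build adjacency list from edges:
  1: 3, 5
  2: 3
  3: 1, 2, 5
  4: 6
  5: 1, 3, 6
  6: 4, 5

Step 2: Run BFS/DFS from vertex 1:
  Visited: {1, 3, 5, 2, 6, 4}
  Reached 6 of 6 vertices

Step 3: All 6 vertices reached from vertex 1, so the graph is connected.
Answer: Yes, the graph is connected.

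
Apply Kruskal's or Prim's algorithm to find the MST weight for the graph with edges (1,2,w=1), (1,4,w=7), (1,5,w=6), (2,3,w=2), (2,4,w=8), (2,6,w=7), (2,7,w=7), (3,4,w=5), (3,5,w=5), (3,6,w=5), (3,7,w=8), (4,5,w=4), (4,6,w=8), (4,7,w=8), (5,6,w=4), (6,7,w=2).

Apply Kruskal's algorithm (sort edges by weight, add if no cycle):

Sorted edges by weight:
  (1,2) w=1
  (2,3) w=2
  (6,7) w=2
  (4,5) w=4
  (5,6) w=4
  (3,6) w=5
  (3,4) w=5
  (3,5) w=5
  (1,5) w=6
  (1,4) w=7
  (2,6) w=7
  (2,7) w=7
  (2,4) w=8
  (3,7) w=8
  (4,6) w=8
  (4,7) w=8

Add edge (1,2) w=1 -- no cycle. Running total: 1
Add edge (2,3) w=2 -- no cycle. Running total: 3
Add edge (6,7) w=2 -- no cycle. Running total: 5
Add edge (4,5) w=4 -- no cycle. Running total: 9
Add edge (5,6) w=4 -- no cycle. Running total: 13
Add edge (3,6) w=5 -- no cycle. Running total: 18

MST edges: (1,2,w=1), (2,3,w=2), (6,7,w=2), (4,5,w=4), (5,6,w=4), (3,6,w=5)
Total MST weight: 1 + 2 + 2 + 4 + 4 + 5 = 18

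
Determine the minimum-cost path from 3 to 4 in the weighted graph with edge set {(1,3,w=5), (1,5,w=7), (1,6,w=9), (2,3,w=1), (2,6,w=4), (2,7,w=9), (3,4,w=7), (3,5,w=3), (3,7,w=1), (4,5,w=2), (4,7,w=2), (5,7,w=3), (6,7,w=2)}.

Step 1: Build adjacency list with weights:
  1: 3(w=5), 5(w=7), 6(w=9)
  2: 3(w=1), 6(w=4), 7(w=9)
  3: 1(w=5), 2(w=1), 4(w=7), 5(w=3), 7(w=1)
  4: 3(w=7), 5(w=2), 7(w=2)
  5: 1(w=7), 3(w=3), 4(w=2), 7(w=3)
  6: 1(w=9), 2(w=4), 7(w=2)
  7: 2(w=9), 3(w=1), 4(w=2), 5(w=3), 6(w=2)

Step 2: Apply Dijkstra's algorithm from vertex 3:
  Visit vertex 3 (distance=0)
    Update dist[1] = 5
    Update dist[2] = 1
    Update dist[4] = 7
    Update dist[5] = 3
    Update dist[7] = 1
  Visit vertex 2 (distance=1)
    Update dist[6] = 5
  Visit vertex 7 (distance=1)
    Update dist[4] = 3
    Update dist[6] = 3
  Visit vertex 4 (distance=3)

Step 3: Shortest path: 3 -> 7 -> 4
Total weight: 1 + 2 = 3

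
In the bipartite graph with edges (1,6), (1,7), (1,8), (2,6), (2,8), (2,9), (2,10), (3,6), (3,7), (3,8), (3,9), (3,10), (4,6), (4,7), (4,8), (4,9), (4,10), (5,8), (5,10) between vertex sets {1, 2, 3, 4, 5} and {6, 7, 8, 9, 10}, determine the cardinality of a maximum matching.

Step 1: List the neighbors of each left vertex:
  1: 6, 7, 8
  2: 6, 8, 9, 10
  3: 6, 7, 8, 9, 10
  4: 6, 7, 8, 9, 10
  5: 8, 10

Step 2: Greedily match left vertices, then look for augmenting paths:
  Match 1 -- 6
  Match 2 -- 8
  Match 3 -- 7
  Match 4 -- 9
  Match 5 -- 10
  No augmenting path remains.

Step 3: Verify this is maximum:
  Matching size 5 = min(|L|, |R|) = min(5, 5), which is an upper bound, so this matching is maximum.

Maximum matching: {(1,6), (2,8), (3,7), (4,9), (5,10)}
Size: 5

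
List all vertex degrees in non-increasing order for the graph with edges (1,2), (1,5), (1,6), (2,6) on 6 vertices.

Step 1: Count edges incident to each vertex:
  deg(1) = 3 (neighbors: 2, 5, 6)
  deg(2) = 2 (neighbors: 1, 6)
  deg(3) = 0 (neighbors: none)
  deg(4) = 0 (neighbors: none)
  deg(5) = 1 (neighbors: 1)
  deg(6) = 2 (neighbors: 1, 2)

Step 2: Sort degrees in non-increasing order:
  Degrees: [3, 2, 0, 0, 1, 2] -> sorted: [3, 2, 2, 1, 0, 0]

Degree sequence: [3, 2, 2, 1, 0, 0]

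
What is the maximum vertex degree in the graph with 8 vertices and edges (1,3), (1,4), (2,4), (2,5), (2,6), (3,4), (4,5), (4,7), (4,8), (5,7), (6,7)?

Step 1: Count edges incident to each vertex:
  deg(1) = 2 (neighbors: 3, 4)
  deg(2) = 3 (neighbors: 4, 5, 6)
  deg(3) = 2 (neighbors: 1, 4)
  deg(4) = 6 (neighbors: 1, 2, 3, 5, 7, 8)
  deg(5) = 3 (neighbors: 2, 4, 7)
  deg(6) = 2 (neighbors: 2, 7)
  deg(7) = 3 (neighbors: 4, 5, 6)
  deg(8) = 1 (neighbors: 4)

Step 2: Find maximum:
  max(2, 3, 2, 6, 3, 2, 3, 1) = 6 (vertex 4)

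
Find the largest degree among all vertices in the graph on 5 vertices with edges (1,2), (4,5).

Step 1: Count edges incident to each vertex:
  deg(1) = 1 (neighbors: 2)
  deg(2) = 1 (neighbors: 1)
  deg(3) = 0 (neighbors: none)
  deg(4) = 1 (neighbors: 5)
  deg(5) = 1 (neighbors: 4)

Step 2: Find maximum:
  max(1, 1, 0, 1, 1) = 1 (vertex 1)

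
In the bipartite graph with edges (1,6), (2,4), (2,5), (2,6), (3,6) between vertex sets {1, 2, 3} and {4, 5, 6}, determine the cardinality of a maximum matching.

Step 1: List the neighbors of each left vertex:
  1: 6
  2: 4, 5, 6
  3: 6

Step 2: Greedily match left vertices, then look for augmenting paths:
  Match 1 -- 6
  Match 2 -- 4
  No augmenting path remains.

Step 3: Verify this is maximum:
  Matching has size 2. The vertex set {2, 6} covers every edge and has size 2; any matching has at most one edge per cover vertex, so 2 is maximum (König's theorem).

Maximum matching: {(1,6), (2,4)}
Size: 2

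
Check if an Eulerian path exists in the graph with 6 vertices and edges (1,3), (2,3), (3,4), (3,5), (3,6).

Step 1: Find the degree of each vertex:
  deg(1) = 1
  deg(2) = 1
  deg(3) = 5
  deg(4) = 1
  deg(5) = 1
  deg(6) = 1

Step 2: Count vertices with odd degree:
  Odd-degree vertices: 1, 2, 3, 4, 5, 6 (6 total)

Step 3: Apply Euler's theorem:
  - Eulerian circuit exists iff graph is connected and all vertices have even degree
  - Eulerian path exists iff graph is connected and has 0 or 2 odd-degree vertices

Graph has 6 odd-degree vertices (need 0 or 2).
Neither Eulerian path nor Eulerian circuit exists.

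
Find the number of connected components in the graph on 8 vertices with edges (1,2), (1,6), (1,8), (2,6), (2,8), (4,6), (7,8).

Step 1: Build adjacency list from edges:
  1: 2, 6, 8
  2: 1, 6, 8
  3: (none)
  4: 6
  5: (none)
  6: 1, 2, 4
  7: 8
  8: 1, 2, 7

Step 2: Run BFS/DFS from vertex 1:
  Visited: {1, 2, 6, 8, 4, 7}
  Reached 6 of 8 vertices

Step 3: Only 6 of 8 vertices reached. Graph is disconnected.
Connected components: {1, 2, 4, 6, 7, 8}, {3}, {5}
Number of connected components: 3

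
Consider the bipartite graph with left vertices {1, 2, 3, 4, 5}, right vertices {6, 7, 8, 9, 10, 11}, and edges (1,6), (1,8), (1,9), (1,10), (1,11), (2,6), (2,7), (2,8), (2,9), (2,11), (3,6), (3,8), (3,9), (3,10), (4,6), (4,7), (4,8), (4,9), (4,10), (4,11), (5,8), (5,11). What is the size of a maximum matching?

Step 1: List the neighbors of each left vertex:
  1: 6, 8, 9, 10, 11
  2: 6, 7, 8, 9, 11
  3: 6, 8, 9, 10
  4: 6, 7, 8, 9, 10, 11
  5: 8, 11

Step 2: Greedily match left vertices, then look for augmenting paths:
  Match 1 -- 6
  Match 2 -- 7
  Match 3 -- 8
  Match 4 -- 9
  Match 5 -- 11
  No augmenting path remains.

Step 3: Verify this is maximum:
  Matching size 5 = min(|L|, |R|) = min(5, 6), which is an upper bound, so this matching is maximum.

Maximum matching: {(1,6), (2,7), (3,8), (4,9), (5,11)}
Size: 5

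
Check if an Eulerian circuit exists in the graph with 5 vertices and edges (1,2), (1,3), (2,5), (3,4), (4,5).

Step 1: Find the degree of each vertex:
  deg(1) = 2
  deg(2) = 2
  deg(3) = 2
  deg(4) = 2
  deg(5) = 2

Step 2: Count vertices with odd degree:
  All vertices have even degree (0 odd-degree vertices)

Step 3: Apply Euler's theorem:
  - Eulerian circuit exists iff graph is connected and all vertices have even degree
  - Eulerian path exists iff graph is connected and has 0 or 2 odd-degree vertices

Graph is connected with 0 odd-degree vertices.
Both Eulerian circuit and Eulerian path exist.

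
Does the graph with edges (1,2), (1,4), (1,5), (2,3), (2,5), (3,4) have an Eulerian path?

Step 1: Find the degree of each vertex:
  deg(1) = 3
  deg(2) = 3
  deg(3) = 2
  deg(4) = 2
  deg(5) = 2

Step 2: Count vertices with odd degree:
  Odd-degree vertices: 1, 2 (2 total)

Step 3: Apply Euler's theorem:
  - Eulerian circuit exists iff graph is connected and all vertices have even degree
  - Eulerian path exists iff graph is connected and has 0 or 2 odd-degree vertices

Graph is connected with exactly 2 odd-degree vertices (1, 2).
Eulerian path exists (starting and ending at the odd-degree vertices), but no Eulerian circuit.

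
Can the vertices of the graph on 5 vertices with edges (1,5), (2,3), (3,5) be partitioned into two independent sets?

Step 1: Attempt 2-coloring using BFS:
  Start at vertex 1, assign color 0
  Color vertex 5 with color 1 (neighbor of 1)
  Color vertex 3 with color 0 (neighbor of 5)
  Color vertex 2 with color 1 (neighbor of 3)
  Start new component at vertex 4, assign color 0

Step 2: 2-coloring succeeded. No conflicts found.
  Set A (color 0): {1, 3, 4}
  Set B (color 1): {2, 5}

The graph is bipartite with partition {1, 3, 4}, {2, 5}.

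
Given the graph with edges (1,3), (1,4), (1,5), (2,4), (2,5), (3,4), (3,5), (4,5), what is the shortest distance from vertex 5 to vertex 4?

Step 1: Build adjacency list:
  1: 3, 4, 5
  2: 4, 5
  3: 1, 4, 5
  4: 1, 2, 3, 5
  5: 1, 2, 3, 4

Step 2: BFS from vertex 5 to find shortest path to 4:
  vertex 1 reached at distance 1
  vertex 2 reached at distance 1
  vertex 3 reached at distance 1
  vertex 4 reached at distance 1

Step 3: Shortest path: 5 -> 4
Path length: 1 edge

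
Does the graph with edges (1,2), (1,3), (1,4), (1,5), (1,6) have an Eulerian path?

Step 1: Find the degree of each vertex:
  deg(1) = 5
  deg(2) = 1
  deg(3) = 1
  deg(4) = 1
  deg(5) = 1
  deg(6) = 1

Step 2: Count vertices with odd degree:
  Odd-degree vertices: 1, 2, 3, 4, 5, 6 (6 total)

Step 3: Apply Euler's theorem:
  - Eulerian circuit exists iff graph is connected and all vertices have even degree
  - Eulerian path exists iff graph is connected and has 0 or 2 odd-degree vertices

Graph has 6 odd-degree vertices (need 0 or 2).
Neither Eulerian path nor Eulerian circuit exists.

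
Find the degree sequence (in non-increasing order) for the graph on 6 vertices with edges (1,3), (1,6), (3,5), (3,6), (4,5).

Step 1: Count edges incident to each vertex:
  deg(1) = 2 (neighbors: 3, 6)
  deg(2) = 0 (neighbors: none)
  deg(3) = 3 (neighbors: 1, 5, 6)
  deg(4) = 1 (neighbors: 5)
  deg(5) = 2 (neighbors: 3, 4)
  deg(6) = 2 (neighbors: 1, 3)

Step 2: Sort degrees in non-increasing order:
  Degrees: [2, 0, 3, 1, 2, 2] -> sorted: [3, 2, 2, 2, 1, 0]

Degree sequence: [3, 2, 2, 2, 1, 0]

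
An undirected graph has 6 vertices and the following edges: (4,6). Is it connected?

Step 1: Build adjacency list from edges:
  1: (none)
  2: (none)
  3: (none)
  4: 6
  5: (none)
  6: 4

Step 2: Run BFS/DFS from vertex 1:
  Visited: {1}
  Reached 1 of 6 vertices

Step 3: Only 1 of 6 vertices reached. Graph is disconnected.
Connected components: {1}, {2}, {3}, {4, 6}, {5}
Answer: No, the graph is not connected (5 components).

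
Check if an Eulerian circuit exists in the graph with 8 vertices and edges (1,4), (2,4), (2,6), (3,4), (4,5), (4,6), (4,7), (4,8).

Step 1: Find the degree of each vertex:
  deg(1) = 1
  deg(2) = 2
  deg(3) = 1
  deg(4) = 7
  deg(5) = 1
  deg(6) = 2
  deg(7) = 1
  deg(8) = 1

Step 2: Count vertices with odd degree:
  Odd-degree vertices: 1, 3, 4, 5, 7, 8 (6 total)

Step 3: Apply Euler's theorem:
  - Eulerian circuit exists iff graph is connected and all vertices have even degree
  - Eulerian path exists iff graph is connected and has 0 or 2 odd-degree vertices

Graph has 6 odd-degree vertices (need 0 or 2).
Neither Eulerian path nor Eulerian circuit exists.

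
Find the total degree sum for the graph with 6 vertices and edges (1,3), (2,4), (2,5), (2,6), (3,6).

Step 1: Count edges incident to each vertex:
  deg(1) = 1 (neighbors: 3)
  deg(2) = 3 (neighbors: 4, 5, 6)
  deg(3) = 2 (neighbors: 1, 6)
  deg(4) = 1 (neighbors: 2)
  deg(5) = 1 (neighbors: 2)
  deg(6) = 2 (neighbors: 2, 3)

Step 2: Sum all degrees:
  1 + 3 + 2 + 1 + 1 + 2 = 10

Verification: sum of degrees = 2 * |E| = 2 * 5 = 10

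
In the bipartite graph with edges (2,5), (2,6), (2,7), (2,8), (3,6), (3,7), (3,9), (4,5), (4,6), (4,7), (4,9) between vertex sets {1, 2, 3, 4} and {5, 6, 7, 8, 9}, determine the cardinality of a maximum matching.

Step 1: List the neighbors of each left vertex:
  1: (none)
  2: 5, 6, 7, 8
  3: 6, 7, 9
  4: 5, 6, 7, 9

Step 2: Greedily match left vertices, then look for augmenting paths:
  Match 2 -- 5
  Match 3 -- 6
  Match 4 -- 7
  No augmenting path remains.

Step 3: Verify this is maximum:
  Matching has size 3. The vertex set {2, 3, 4} covers every edge and has size 3; any matching has at most one edge per cover vertex, so 3 is maximum (König's theorem).

Maximum matching: {(2,5), (3,6), (4,7)}
Size: 3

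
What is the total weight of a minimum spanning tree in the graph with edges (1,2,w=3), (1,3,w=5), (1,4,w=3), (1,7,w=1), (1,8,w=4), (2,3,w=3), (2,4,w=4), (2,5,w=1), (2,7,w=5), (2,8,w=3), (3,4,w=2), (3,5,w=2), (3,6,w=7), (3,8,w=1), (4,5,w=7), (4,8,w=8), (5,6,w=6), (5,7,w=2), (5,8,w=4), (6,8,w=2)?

Apply Kruskal's algorithm (sort edges by weight, add if no cycle):

Sorted edges by weight:
  (1,7) w=1
  (2,5) w=1
  (3,8) w=1
  (3,5) w=2
  (3,4) w=2
  (5,7) w=2
  (6,8) w=2
  (1,2) w=3
  (1,4) w=3
  (2,8) w=3
  (2,3) w=3
  (1,8) w=4
  (2,4) w=4
  (5,8) w=4
  (1,3) w=5
  (2,7) w=5
  (5,6) w=6
  (3,6) w=7
  (4,5) w=7
  (4,8) w=8

Add edge (1,7) w=1 -- no cycle. Running total: 1
Add edge (2,5) w=1 -- no cycle. Running total: 2
Add edge (3,8) w=1 -- no cycle. Running total: 3
Add edge (3,5) w=2 -- no cycle. Running total: 5
Add edge (3,4) w=2 -- no cycle. Running total: 7
Add edge (5,7) w=2 -- no cycle. Running total: 9
Add edge (6,8) w=2 -- no cycle. Running total: 11

MST edges: (1,7,w=1), (2,5,w=1), (3,8,w=1), (3,5,w=2), (3,4,w=2), (5,7,w=2), (6,8,w=2)
Total MST weight: 1 + 1 + 1 + 2 + 2 + 2 + 2 = 11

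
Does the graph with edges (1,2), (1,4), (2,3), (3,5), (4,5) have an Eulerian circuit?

Step 1: Find the degree of each vertex:
  deg(1) = 2
  deg(2) = 2
  deg(3) = 2
  deg(4) = 2
  deg(5) = 2

Step 2: Count vertices with odd degree:
  All vertices have even degree (0 odd-degree vertices)

Step 3: Apply Euler's theorem:
  - Eulerian circuit exists iff graph is connected and all vertices have even degree
  - Eulerian path exists iff graph is connected and has 0 or 2 odd-degree vertices

Graph is connected with 0 odd-degree vertices.
Both Eulerian circuit and Eulerian path exist.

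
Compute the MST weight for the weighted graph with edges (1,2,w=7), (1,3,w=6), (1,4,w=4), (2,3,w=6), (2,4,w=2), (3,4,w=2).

Apply Kruskal's algorithm (sort edges by weight, add if no cycle):

Sorted edges by weight:
  (2,4) w=2
  (3,4) w=2
  (1,4) w=4
  (1,3) w=6
  (2,3) w=6
  (1,2) w=7

Add edge (2,4) w=2 -- no cycle. Running total: 2
Add edge (3,4) w=2 -- no cycle. Running total: 4
Add edge (1,4) w=4 -- no cycle. Running total: 8

MST edges: (2,4,w=2), (3,4,w=2), (1,4,w=4)
Total MST weight: 2 + 2 + 4 = 8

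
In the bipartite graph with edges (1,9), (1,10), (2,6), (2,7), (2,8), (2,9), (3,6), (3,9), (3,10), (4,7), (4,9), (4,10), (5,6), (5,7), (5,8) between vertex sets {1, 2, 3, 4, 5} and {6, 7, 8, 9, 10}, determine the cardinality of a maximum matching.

Step 1: List the neighbors of each left vertex:
  1: 9, 10
  2: 6, 7, 8, 9
  3: 6, 9, 10
  4: 7, 9, 10
  5: 6, 7, 8

Step 2: Greedily match left vertices, then look for augmenting paths:
  Match 1 -- 9
  Match 2 -- 6
  Match 3 -- 10
  Match 4 -- 7
  Match 5 -- 8
  No augmenting path remains.

Step 3: Verify this is maximum:
  Matching size 5 = min(|L|, |R|) = min(5, 5), which is an upper bound, so this matching is maximum.

Maximum matching: {(1,9), (2,6), (3,10), (4,7), (5,8)}
Size: 5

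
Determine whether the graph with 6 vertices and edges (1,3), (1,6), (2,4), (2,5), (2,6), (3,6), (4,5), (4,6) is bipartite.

Step 1: Attempt 2-coloring using BFS:
  Start at vertex 1, assign color 0
  Color vertex 3 with color 1 (neighbor of 1)
  Color vertex 6 with color 1 (neighbor of 1)

Step 2: Conflict found! Vertices 3 and 6 are adjacent but have the same color.
This means the graph contains an odd cycle.

The graph is NOT bipartite.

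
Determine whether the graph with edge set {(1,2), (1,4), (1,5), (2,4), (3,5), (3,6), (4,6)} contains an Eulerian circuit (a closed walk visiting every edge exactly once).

Step 1: Find the degree of each vertex:
  deg(1) = 3
  deg(2) = 2
  deg(3) = 2
  deg(4) = 3
  deg(5) = 2
  deg(6) = 2

Step 2: Count vertices with odd degree:
  Odd-degree vertices: 1, 4 (2 total)

Step 3: Apply Euler's theorem:
  - Eulerian circuit exists iff graph is connected and all vertices have even degree
  - Eulerian path exists iff graph is connected and has 0 or 2 odd-degree vertices

Graph is connected with exactly 2 odd-degree vertices (1, 4).
Eulerian path exists (starting and ending at the odd-degree vertices), but no Eulerian circuit.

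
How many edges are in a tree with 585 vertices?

A tree on n vertices always has exactly n - 1 edges.
For n = 585: edges = 585 - 1 = 584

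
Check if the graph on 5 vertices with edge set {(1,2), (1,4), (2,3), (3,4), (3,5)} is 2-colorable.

Step 1: Attempt 2-coloring using BFS:
  Start at vertex 1, assign color 0
  Color vertex 2 with color 1 (neighbor of 1)
  Color vertex 4 with color 1 (neighbor of 1)
  Color vertex 3 with color 0 (neighbor of 2)
  Color vertex 5 with color 1 (neighbor of 3)

Step 2: 2-coloring succeeded. No conflicts found.
  Set A (color 0): {1, 3}
  Set B (color 1): {2, 4, 5}

The graph is bipartite with partition {1, 3}, {2, 4, 5}.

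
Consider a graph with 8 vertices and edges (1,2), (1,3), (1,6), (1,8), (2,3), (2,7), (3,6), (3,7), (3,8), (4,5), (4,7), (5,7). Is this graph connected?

Step 1: Build adjacency list from edges:
  1: 2, 3, 6, 8
  2: 1, 3, 7
  3: 1, 2, 6, 7, 8
  4: 5, 7
  5: 4, 7
  6: 1, 3
  7: 2, 3, 4, 5
  8: 1, 3

Step 2: Run BFS/DFS from vertex 1:
  Visited: {1, 2, 3, 6, 8, 7, 4, 5}
  Reached 8 of 8 vertices

Step 3: All 8 vertices reached from vertex 1, so the graph is connected.
Answer: Yes, the graph is connected.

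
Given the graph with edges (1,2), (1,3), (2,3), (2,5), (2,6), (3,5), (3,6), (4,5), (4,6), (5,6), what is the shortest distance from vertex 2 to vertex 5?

Step 1: Build adjacency list:
  1: 2, 3
  2: 1, 3, 5, 6
  3: 1, 2, 5, 6
  4: 5, 6
  5: 2, 3, 4, 6
  6: 2, 3, 4, 5

Step 2: BFS from vertex 2 to find shortest path to 5:
  vertex 1 reached at distance 1
  vertex 3 reached at distance 1
  vertex 5 reached at distance 1

Step 3: Shortest path: 2 -> 5
Path length: 1 edge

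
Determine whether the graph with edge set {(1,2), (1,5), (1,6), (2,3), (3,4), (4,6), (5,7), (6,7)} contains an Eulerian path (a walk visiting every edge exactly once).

Step 1: Find the degree of each vertex:
  deg(1) = 3
  deg(2) = 2
  deg(3) = 2
  deg(4) = 2
  deg(5) = 2
  deg(6) = 3
  deg(7) = 2

Step 2: Count vertices with odd degree:
  Odd-degree vertices: 1, 6 (2 total)

Step 3: Apply Euler's theorem:
  - Eulerian circuit exists iff graph is connected and all vertices have even degree
  - Eulerian path exists iff graph is connected and has 0 or 2 odd-degree vertices

Graph is connected with exactly 2 odd-degree vertices (1, 6).
Eulerian path exists (starting and ending at the odd-degree vertices), but no Eulerian circuit.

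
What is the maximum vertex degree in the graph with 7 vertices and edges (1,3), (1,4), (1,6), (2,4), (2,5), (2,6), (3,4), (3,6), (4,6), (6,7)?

Step 1: Count edges incident to each vertex:
  deg(1) = 3 (neighbors: 3, 4, 6)
  deg(2) = 3 (neighbors: 4, 5, 6)
  deg(3) = 3 (neighbors: 1, 4, 6)
  deg(4) = 4 (neighbors: 1, 2, 3, 6)
  deg(5) = 1 (neighbors: 2)
  deg(6) = 5 (neighbors: 1, 2, 3, 4, 7)
  deg(7) = 1 (neighbors: 6)

Step 2: Find maximum:
  max(3, 3, 3, 4, 1, 5, 1) = 5 (vertex 6)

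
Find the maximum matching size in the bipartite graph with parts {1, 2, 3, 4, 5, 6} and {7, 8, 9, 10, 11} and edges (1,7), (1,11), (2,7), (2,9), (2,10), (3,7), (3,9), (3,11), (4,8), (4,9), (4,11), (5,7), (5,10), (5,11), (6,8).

Step 1: List the neighbors of each left vertex:
  1: 7, 11
  2: 7, 9, 10
  3: 7, 9, 11
  4: 8, 9, 11
  5: 7, 10, 11
  6: 8

Step 2: Greedily match left vertices, then look for augmenting paths:
  Match 1 -- 7
  Match 2 -- 9
  Match 3 -- 11
  Match 4 -- 8
  Match 5 -- 10
  No augmenting path remains.

Step 3: Verify this is maximum:
  Matching size 5 = min(|L|, |R|) = min(6, 5), which is an upper bound, so this matching is maximum.

Maximum matching: {(1,7), (2,9), (3,11), (4,8), (5,10)}
Size: 5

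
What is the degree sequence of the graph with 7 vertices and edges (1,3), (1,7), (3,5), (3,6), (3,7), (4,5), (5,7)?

Step 1: Count edges incident to each vertex:
  deg(1) = 2 (neighbors: 3, 7)
  deg(2) = 0 (neighbors: none)
  deg(3) = 4 (neighbors: 1, 5, 6, 7)
  deg(4) = 1 (neighbors: 5)
  deg(5) = 3 (neighbors: 3, 4, 7)
  deg(6) = 1 (neighbors: 3)
  deg(7) = 3 (neighbors: 1, 3, 5)

Step 2: Sort degrees in non-increasing order:
  Degrees: [2, 0, 4, 1, 3, 1, 3] -> sorted: [4, 3, 3, 2, 1, 1, 0]

Degree sequence: [4, 3, 3, 2, 1, 1, 0]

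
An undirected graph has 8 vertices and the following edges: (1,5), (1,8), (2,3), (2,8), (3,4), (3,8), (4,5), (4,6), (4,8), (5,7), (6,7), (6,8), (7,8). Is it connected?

Step 1: Build adjacency list from edges:
  1: 5, 8
  2: 3, 8
  3: 2, 4, 8
  4: 3, 5, 6, 8
  5: 1, 4, 7
  6: 4, 7, 8
  7: 5, 6, 8
  8: 1, 2, 3, 4, 6, 7

Step 2: Run BFS/DFS from vertex 1:
  Visited: {1, 5, 8, 4, 7, 2, 3, 6}
  Reached 8 of 8 vertices

Step 3: All 8 vertices reached from vertex 1, so the graph is connected.
Answer: Yes, the graph is connected.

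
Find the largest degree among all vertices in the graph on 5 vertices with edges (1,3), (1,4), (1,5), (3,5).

Step 1: Count edges incident to each vertex:
  deg(1) = 3 (neighbors: 3, 4, 5)
  deg(2) = 0 (neighbors: none)
  deg(3) = 2 (neighbors: 1, 5)
  deg(4) = 1 (neighbors: 1)
  deg(5) = 2 (neighbors: 1, 3)

Step 2: Find maximum:
  max(3, 0, 2, 1, 2) = 3 (vertex 1)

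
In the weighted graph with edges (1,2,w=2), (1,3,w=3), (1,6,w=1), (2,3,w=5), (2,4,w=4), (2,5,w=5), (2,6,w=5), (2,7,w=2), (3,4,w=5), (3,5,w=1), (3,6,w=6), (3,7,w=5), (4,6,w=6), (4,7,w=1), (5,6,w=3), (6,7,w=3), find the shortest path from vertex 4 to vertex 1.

Step 1: Build adjacency list with weights:
  1: 2(w=2), 3(w=3), 6(w=1)
  2: 1(w=2), 3(w=5), 4(w=4), 5(w=5), 6(w=5), 7(w=2)
  3: 1(w=3), 2(w=5), 4(w=5), 5(w=1), 6(w=6), 7(w=5)
  4: 2(w=4), 3(w=5), 6(w=6), 7(w=1)
  5: 2(w=5), 3(w=1), 6(w=3)
  6: 1(w=1), 2(w=5), 3(w=6), 4(w=6), 5(w=3), 7(w=3)
  7: 2(w=2), 3(w=5), 4(w=1), 6(w=3)

Step 2: Apply Dijkstra's algorithm from vertex 4:
  Visit vertex 4 (distance=0)
    Update dist[2] = 4
    Update dist[3] = 5
    Update dist[6] = 6
    Update dist[7] = 1
  Visit vertex 7 (distance=1)
    Update dist[2] = 3
    Update dist[6] = 4
  Visit vertex 2 (distance=3)
    Update dist[1] = 5
    Update dist[5] = 8
  Visit vertex 6 (distance=4)
    Update dist[5] = 7
  Visit vertex 1 (distance=5)

Step 3: Shortest path: 4 -> 7 -> 2 -> 1
Total weight: 1 + 2 + 2 = 5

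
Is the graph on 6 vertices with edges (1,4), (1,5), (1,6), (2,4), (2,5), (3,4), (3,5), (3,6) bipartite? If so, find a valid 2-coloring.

Step 1: Attempt 2-coloring using BFS:
  Start at vertex 1, assign color 0
  Color vertex 4 with color 1 (neighbor of 1)
  Color vertex 5 with color 1 (neighbor of 1)
  Color vertex 6 with color 1 (neighbor of 1)
  Color vertex 2 with color 0 (neighbor of 4)
  Color vertex 3 with color 0 (neighbor of 4)

Step 2: 2-coloring succeeded. No conflicts found.
  Set A (color 0): {1, 2, 3}
  Set B (color 1): {4, 5, 6}

The graph is bipartite with partition {1, 2, 3}, {4, 5, 6}.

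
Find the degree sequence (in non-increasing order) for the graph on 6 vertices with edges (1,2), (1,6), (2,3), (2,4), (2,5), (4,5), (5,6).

Step 1: Count edges incident to each vertex:
  deg(1) = 2 (neighbors: 2, 6)
  deg(2) = 4 (neighbors: 1, 3, 4, 5)
  deg(3) = 1 (neighbors: 2)
  deg(4) = 2 (neighbors: 2, 5)
  deg(5) = 3 (neighbors: 2, 4, 6)
  deg(6) = 2 (neighbors: 1, 5)

Step 2: Sort degrees in non-increasing order:
  Degrees: [2, 4, 1, 2, 3, 2] -> sorted: [4, 3, 2, 2, 2, 1]

Degree sequence: [4, 3, 2, 2, 2, 1]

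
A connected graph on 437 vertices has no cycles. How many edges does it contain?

A tree on n vertices always has exactly n - 1 edges.
For n = 437: edges = 437 - 1 = 436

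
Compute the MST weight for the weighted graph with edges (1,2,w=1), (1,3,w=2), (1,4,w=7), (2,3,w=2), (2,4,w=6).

Apply Kruskal's algorithm (sort edges by weight, add if no cycle):

Sorted edges by weight:
  (1,2) w=1
  (1,3) w=2
  (2,3) w=2
  (2,4) w=6
  (1,4) w=7

Add edge (1,2) w=1 -- no cycle. Running total: 1
Add edge (1,3) w=2 -- no cycle. Running total: 3
Skip edge (2,3) w=2 -- would create cycle
Add edge (2,4) w=6 -- no cycle. Running total: 9

MST edges: (1,2,w=1), (1,3,w=2), (2,4,w=6)
Total MST weight: 1 + 2 + 6 = 9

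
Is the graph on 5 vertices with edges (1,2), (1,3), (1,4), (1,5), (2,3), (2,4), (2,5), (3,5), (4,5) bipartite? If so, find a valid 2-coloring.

Step 1: Attempt 2-coloring using BFS:
  Start at vertex 1, assign color 0
  Color vertex 2 with color 1 (neighbor of 1)
  Color vertex 3 with color 1 (neighbor of 1)
  Color vertex 4 with color 1 (neighbor of 1)
  Color vertex 5 with color 1 (neighbor of 1)

Step 2: Conflict found! Vertices 2 and 3 are adjacent but have the same color.
This means the graph contains an odd cycle.

The graph is NOT bipartite.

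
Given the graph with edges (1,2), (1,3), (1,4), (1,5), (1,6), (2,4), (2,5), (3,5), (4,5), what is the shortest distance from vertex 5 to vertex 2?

Step 1: Build adjacency list:
  1: 2, 3, 4, 5, 6
  2: 1, 4, 5
  3: 1, 5
  4: 1, 2, 5
  5: 1, 2, 3, 4
  6: 1

Step 2: BFS from vertex 5 to find shortest path to 2:
  vertex 1 reached at distance 1
  vertex 2 reached at distance 1

Step 3: Shortest path: 5 -> 2
Path length: 1 edge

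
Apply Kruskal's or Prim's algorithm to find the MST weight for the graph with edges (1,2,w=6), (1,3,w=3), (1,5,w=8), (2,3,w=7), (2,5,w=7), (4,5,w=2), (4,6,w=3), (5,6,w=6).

Apply Kruskal's algorithm (sort edges by weight, add if no cycle):

Sorted edges by weight:
  (4,5) w=2
  (1,3) w=3
  (4,6) w=3
  (1,2) w=6
  (5,6) w=6
  (2,3) w=7
  (2,5) w=7
  (1,5) w=8

Add edge (4,5) w=2 -- no cycle. Running total: 2
Add edge (1,3) w=3 -- no cycle. Running total: 5
Add edge (4,6) w=3 -- no cycle. Running total: 8
Add edge (1,2) w=6 -- no cycle. Running total: 14
Skip edge (5,6) w=6 -- would create cycle
Skip edge (2,3) w=7 -- would create cycle
Add edge (2,5) w=7 -- no cycle. Running total: 21

MST edges: (4,5,w=2), (1,3,w=3), (4,6,w=3), (1,2,w=6), (2,5,w=7)
Total MST weight: 2 + 3 + 3 + 6 + 7 = 21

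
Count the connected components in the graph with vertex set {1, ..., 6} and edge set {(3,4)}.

Step 1: Build adjacency list from edges:
  1: (none)
  2: (none)
  3: 4
  4: 3
  5: (none)
  6: (none)

Step 2: Run BFS/DFS from vertex 1:
  Visited: {1}
  Reached 1 of 6 vertices

Step 3: Only 1 of 6 vertices reached. Graph is disconnected.
Connected components: {1}, {2}, {3, 4}, {5}, {6}
Number of connected components: 5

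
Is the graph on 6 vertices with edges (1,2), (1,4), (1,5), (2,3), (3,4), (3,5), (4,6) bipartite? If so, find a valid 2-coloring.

Step 1: Attempt 2-coloring using BFS:
  Start at vertex 1, assign color 0
  Color vertex 2 with color 1 (neighbor of 1)
  Color vertex 4 with color 1 (neighbor of 1)
  Color vertex 5 with color 1 (neighbor of 1)
  Color vertex 3 with color 0 (neighbor of 2)
  Color vertex 6 with color 0 (neighbor of 4)

Step 2: 2-coloring succeeded. No conflicts found.
  Set A (color 0): {1, 3, 6}
  Set B (color 1): {2, 4, 5}

The graph is bipartite with partition {1, 3, 6}, {2, 4, 5}.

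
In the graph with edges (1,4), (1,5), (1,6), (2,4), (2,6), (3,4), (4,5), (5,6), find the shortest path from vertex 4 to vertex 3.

Step 1: Build adjacency list:
  1: 4, 5, 6
  2: 4, 6
  3: 4
  4: 1, 2, 3, 5
  5: 1, 4, 6
  6: 1, 2, 5

Step 2: BFS from vertex 4 to find shortest path to 3:
  vertex 1 reached at distance 1
  vertex 2 reached at distance 1
  vertex 3 reached at distance 1

Step 3: Shortest path: 4 -> 3
Path length: 1 edge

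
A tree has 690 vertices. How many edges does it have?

A tree on n vertices always has exactly n - 1 edges.
For n = 690: edges = 690 - 1 = 689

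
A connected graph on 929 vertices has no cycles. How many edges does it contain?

A tree on n vertices always has exactly n - 1 edges.
For n = 929: edges = 929 - 1 = 928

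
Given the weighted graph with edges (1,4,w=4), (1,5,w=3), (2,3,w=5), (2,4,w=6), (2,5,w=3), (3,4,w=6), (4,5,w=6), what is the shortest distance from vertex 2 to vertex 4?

Step 1: Build adjacency list with weights:
  1: 4(w=4), 5(w=3)
  2: 3(w=5), 4(w=6), 5(w=3)
  3: 2(w=5), 4(w=6)
  4: 1(w=4), 2(w=6), 3(w=6), 5(w=6)
  5: 1(w=3), 2(w=3), 4(w=6)

Step 2: Apply Dijkstra's algorithm from vertex 2:
  Visit vertex 2 (distance=0)
    Update dist[3] = 5
    Update dist[4] = 6
    Update dist[5] = 3
  Visit vertex 5 (distance=3)
    Update dist[1] = 6
  Visit vertex 3 (distance=5)
  Visit vertex 1 (distance=6)
  Visit vertex 4 (distance=6)

Step 3: Shortest path: 2 -> 4
Total weight: 6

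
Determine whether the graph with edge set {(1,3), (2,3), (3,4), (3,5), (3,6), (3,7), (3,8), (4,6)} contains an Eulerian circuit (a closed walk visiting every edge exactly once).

Step 1: Find the degree of each vertex:
  deg(1) = 1
  deg(2) = 1
  deg(3) = 7
  deg(4) = 2
  deg(5) = 1
  deg(6) = 2
  deg(7) = 1
  deg(8) = 1

Step 2: Count vertices with odd degree:
  Odd-degree vertices: 1, 2, 3, 5, 7, 8 (6 total)

Step 3: Apply Euler's theorem:
  - Eulerian circuit exists iff graph is connected and all vertices have even degree
  - Eulerian path exists iff graph is connected and has 0 or 2 odd-degree vertices

Graph has 6 odd-degree vertices (need 0 or 2).
Neither Eulerian path nor Eulerian circuit exists.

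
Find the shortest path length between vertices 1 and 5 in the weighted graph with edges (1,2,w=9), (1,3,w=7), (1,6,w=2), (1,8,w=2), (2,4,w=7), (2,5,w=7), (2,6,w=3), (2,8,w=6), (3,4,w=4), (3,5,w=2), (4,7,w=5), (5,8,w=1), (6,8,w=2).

Step 1: Build adjacency list with weights:
  1: 2(w=9), 3(w=7), 6(w=2), 8(w=2)
  2: 1(w=9), 4(w=7), 5(w=7), 6(w=3), 8(w=6)
  3: 1(w=7), 4(w=4), 5(w=2)
  4: 2(w=7), 3(w=4), 7(w=5)
  5: 2(w=7), 3(w=2), 8(w=1)
  6: 1(w=2), 2(w=3), 8(w=2)
  7: 4(w=5)
  8: 1(w=2), 2(w=6), 5(w=1), 6(w=2)

Step 2: Apply Dijkstra's algorithm from vertex 1:
  Visit vertex 1 (distance=0)
    Update dist[2] = 9
    Update dist[3] = 7
    Update dist[6] = 2
    Update dist[8] = 2
  Visit vertex 6 (distance=2)
    Update dist[2] = 5
  Visit vertex 8 (distance=2)
    Update dist[5] = 3
  Visit vertex 5 (distance=3)
    Update dist[3] = 5

Step 3: Shortest path: 1 -> 8 -> 5
Total weight: 2 + 1 = 3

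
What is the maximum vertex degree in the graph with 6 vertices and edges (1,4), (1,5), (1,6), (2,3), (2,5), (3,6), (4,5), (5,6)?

Step 1: Count edges incident to each vertex:
  deg(1) = 3 (neighbors: 4, 5, 6)
  deg(2) = 2 (neighbors: 3, 5)
  deg(3) = 2 (neighbors: 2, 6)
  deg(4) = 2 (neighbors: 1, 5)
  deg(5) = 4 (neighbors: 1, 2, 4, 6)
  deg(6) = 3 (neighbors: 1, 3, 5)

Step 2: Find maximum:
  max(3, 2, 2, 2, 4, 3) = 4 (vertex 5)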